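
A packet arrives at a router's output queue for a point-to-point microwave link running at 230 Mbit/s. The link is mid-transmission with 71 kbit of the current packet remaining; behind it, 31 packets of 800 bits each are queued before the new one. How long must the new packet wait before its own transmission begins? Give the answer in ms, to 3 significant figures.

Each queued packet: L/R = 800/230000000 = 0.00347826 ms.
31 queued → 0.107826 ms.
Plus remaining 71000 bits of current packet: 0.308696 ms.
Queuing delay = 0.417 ms.

0.417 ms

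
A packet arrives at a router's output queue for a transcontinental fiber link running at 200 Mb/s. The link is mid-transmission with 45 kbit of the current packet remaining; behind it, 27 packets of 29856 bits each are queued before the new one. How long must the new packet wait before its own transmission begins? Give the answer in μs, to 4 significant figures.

4256 μs

Each queued packet: L/R = 29856/200000000 = 149.28 μs.
27 queued → 4030.56 μs.
Plus remaining 45000 bits of current packet: 225 μs.
Queuing delay = 4256 μs.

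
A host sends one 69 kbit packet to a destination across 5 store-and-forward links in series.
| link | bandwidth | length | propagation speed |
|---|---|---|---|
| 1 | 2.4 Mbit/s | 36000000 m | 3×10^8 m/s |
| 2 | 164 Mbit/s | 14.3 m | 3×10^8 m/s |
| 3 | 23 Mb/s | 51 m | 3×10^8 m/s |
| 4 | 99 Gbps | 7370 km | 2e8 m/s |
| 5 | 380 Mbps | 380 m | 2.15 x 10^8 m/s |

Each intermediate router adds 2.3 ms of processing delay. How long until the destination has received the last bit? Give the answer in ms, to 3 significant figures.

L = 69000 bits.
Transmission delays (L/R per hop): 28.75, 0.420732, 3, 0.00069697, 0.181579 ms; sum = 32.353 ms.
Propagation delays (d/s per hop): 120, 4.76667e-05, 0.00017, 36.85, 0.00176744 ms; sum = 156.852 ms.
Processing at 4 router(s): 4 × 2.3 ms = 9.2 ms.
End-to-end = 198 ms.

198 ms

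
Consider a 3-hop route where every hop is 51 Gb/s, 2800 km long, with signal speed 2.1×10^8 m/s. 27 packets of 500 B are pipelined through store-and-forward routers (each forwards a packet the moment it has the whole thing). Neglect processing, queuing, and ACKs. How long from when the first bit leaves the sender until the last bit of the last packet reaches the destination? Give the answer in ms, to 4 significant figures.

Per-hop transmission t_tx = L/R = 4000/51000000000 = 7.84314e-05 ms.
Per-hop propagation t_prop = 2800000/210000000 = 13.3333 ms.
Pipeline fill: first packet needs 3·t_tx to clear all hops; remaining 26 packets each add one t_tx.
Total = (3+27-1)·t_tx + 3·t_prop = 29·7.84314e-05 + 3·13.3333 = 40.00 ms.

40.00 ms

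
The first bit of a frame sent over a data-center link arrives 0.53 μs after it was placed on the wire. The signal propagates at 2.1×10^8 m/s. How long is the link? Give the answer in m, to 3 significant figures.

111 m

d = s × t_prop = 210000000 × 5.3e-07 = 111 m.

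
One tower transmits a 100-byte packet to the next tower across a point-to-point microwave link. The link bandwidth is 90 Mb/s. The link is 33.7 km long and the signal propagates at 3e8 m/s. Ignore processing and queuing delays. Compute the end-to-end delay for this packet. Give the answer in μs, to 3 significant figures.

121 μs

L = 100 × 8 = 800 bits.
Transmission delay = L/R = 800 / 90000000 = 8.88889 μs.
Propagation delay = d/s = 33700 m / 300000000 m/s = 112.333 μs.
Total = 121 μs.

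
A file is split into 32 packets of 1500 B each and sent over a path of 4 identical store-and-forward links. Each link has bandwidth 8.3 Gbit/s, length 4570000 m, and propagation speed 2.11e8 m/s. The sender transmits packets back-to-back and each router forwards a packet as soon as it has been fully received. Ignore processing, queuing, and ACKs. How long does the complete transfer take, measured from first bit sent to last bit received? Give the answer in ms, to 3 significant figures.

86.7 ms

Per-hop transmission t_tx = L/R = 12000/8.3e+09 = 0.00144578 ms.
Per-hop propagation t_prop = 4570000/211000000 = 21.6588 ms.
Pipeline fill: first packet needs 4·t_tx to clear all hops; remaining 31 packets each add one t_tx.
Total = (4+32-1)·t_tx + 4·t_prop = 35·0.00144578 + 4·21.6588 = 86.7 ms.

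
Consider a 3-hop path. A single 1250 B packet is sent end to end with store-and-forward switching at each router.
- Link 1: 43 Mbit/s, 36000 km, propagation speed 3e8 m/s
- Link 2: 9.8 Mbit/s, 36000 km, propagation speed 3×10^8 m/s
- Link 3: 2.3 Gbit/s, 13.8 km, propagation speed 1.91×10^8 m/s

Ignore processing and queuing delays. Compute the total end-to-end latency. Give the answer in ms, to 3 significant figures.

241 ms

L = 1250 × 8 = 10000 bits.
Transmission delays (L/R per hop): 0.232558, 1.02041, 0.00434783 ms; sum = 1.25731 ms.
Propagation delays (d/s per hop): 120, 120, 0.0722513 ms; sum = 240.072 ms.
End-to-end = 241 ms.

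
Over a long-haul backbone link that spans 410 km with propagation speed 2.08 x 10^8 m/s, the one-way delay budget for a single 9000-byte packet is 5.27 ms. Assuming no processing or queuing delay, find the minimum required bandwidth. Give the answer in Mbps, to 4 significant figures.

L = 72000 bits.
Propagation delay = 410000 / 208000000 = 1.97115 ms.
Transmission budget = 5.27 − 1.97115 = 3.29885 ms.
R ≥ L / t_tx = 72000 bits / 0.00329885 s = 21.83 Mbps.

21.83 Mbps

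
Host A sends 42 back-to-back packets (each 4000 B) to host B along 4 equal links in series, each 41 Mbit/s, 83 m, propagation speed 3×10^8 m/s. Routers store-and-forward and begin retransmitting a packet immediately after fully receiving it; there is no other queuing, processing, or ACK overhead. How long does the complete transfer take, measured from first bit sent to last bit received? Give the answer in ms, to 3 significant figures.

Per-hop transmission t_tx = L/R = 32000/41000000 = 0.780488 ms.
Per-hop propagation t_prop = 83/300000000 = 0.000276667 ms.
Pipeline fill: first packet needs 4·t_tx to clear all hops; remaining 41 packets each add one t_tx.
Total = (4+42-1)·t_tx + 4·t_prop = 45·0.780488 + 4·0.000276667 = 35.1 ms.

35.1 ms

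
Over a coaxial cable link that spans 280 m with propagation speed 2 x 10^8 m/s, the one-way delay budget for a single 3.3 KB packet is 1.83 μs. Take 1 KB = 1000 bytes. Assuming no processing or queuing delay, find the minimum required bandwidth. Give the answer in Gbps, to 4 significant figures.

L = 26400 bits.
Propagation delay = 280 / 200000000 = 1.4 μs.
Transmission budget = 1.83 − 1.4 = 0.43 μs.
R ≥ L / t_tx = 26400 bits / 4.3e-07 s = 61.40 Gbps.

61.40 Gbps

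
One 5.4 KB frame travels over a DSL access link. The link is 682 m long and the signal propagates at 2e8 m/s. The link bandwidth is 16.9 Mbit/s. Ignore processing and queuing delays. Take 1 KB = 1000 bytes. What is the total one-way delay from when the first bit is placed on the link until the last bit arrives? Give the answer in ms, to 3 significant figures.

2.56 ms

L = 43200 bits.
Transmission delay = L/R = 43200 / 16900000 = 2.55621 ms.
Propagation delay = d/s = 682 m / 200000000 m/s = 0.00341 ms.
Total = 2.56 ms.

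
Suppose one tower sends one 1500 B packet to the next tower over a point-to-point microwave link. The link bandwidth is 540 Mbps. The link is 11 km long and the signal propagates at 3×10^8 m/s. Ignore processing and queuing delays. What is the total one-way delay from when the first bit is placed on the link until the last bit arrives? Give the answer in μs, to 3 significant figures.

L = 1500 × 8 = 12000 bits.
Transmission delay = L/R = 12000 / 540000000 = 22.2222 μs.
Propagation delay = d/s = 11000 m / 300000000 m/s = 36.6667 μs.
Total = 58.9 μs.

58.9 μs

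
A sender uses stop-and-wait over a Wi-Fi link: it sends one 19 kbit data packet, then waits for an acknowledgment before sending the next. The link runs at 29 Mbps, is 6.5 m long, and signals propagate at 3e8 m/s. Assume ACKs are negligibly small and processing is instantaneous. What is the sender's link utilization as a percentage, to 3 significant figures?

100 %

t_tx = L/R = 19000/29000000 = 0.000655172 s.
t_prop = 6.5/300000000 = 2.16667e-08 s; RTT = 4.33333e-08 s.
Cycle = t_tx + RTT = 0.000655216 s.
Utilization = t_tx / cycle = 0.000655172/0.000655216 = 100 %.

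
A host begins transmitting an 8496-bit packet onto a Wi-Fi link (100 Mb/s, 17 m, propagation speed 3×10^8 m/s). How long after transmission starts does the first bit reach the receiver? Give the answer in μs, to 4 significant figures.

First bit experiences only propagation delay: d/s = 17/300000000 = 0.05667 μs.

0.05667 μs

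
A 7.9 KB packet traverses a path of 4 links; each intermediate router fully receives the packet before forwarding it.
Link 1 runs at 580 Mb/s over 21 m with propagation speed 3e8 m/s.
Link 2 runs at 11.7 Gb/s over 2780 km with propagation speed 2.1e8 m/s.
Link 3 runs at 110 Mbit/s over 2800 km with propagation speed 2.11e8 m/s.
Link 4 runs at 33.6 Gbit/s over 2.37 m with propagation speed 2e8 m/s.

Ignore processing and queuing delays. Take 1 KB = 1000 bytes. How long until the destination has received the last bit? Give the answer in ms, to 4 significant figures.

27.20 ms

L = 63200 bits.
Transmission delays (L/R per hop): 0.108966, 0.00540171, 0.574545, 0.00188095 ms; sum = 0.690794 ms.
Propagation delays (d/s per hop): 7e-05, 13.2381, 13.2701, 1.185e-05 ms; sum = 26.5083 ms.
End-to-end = 27.20 ms.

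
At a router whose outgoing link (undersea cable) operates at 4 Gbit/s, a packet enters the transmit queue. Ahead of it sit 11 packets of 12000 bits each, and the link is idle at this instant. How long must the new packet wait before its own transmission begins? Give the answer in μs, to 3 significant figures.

Each queued packet: L/R = 12000/4000000000 = 3 μs.
11 queued → 33 μs.
Queuing delay = 33.0 μs.

33.0 μs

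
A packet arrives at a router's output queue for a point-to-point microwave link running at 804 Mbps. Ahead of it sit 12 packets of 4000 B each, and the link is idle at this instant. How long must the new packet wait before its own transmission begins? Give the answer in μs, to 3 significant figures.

478 μs

Each queued packet: L/R = 32000/804000000 = 39.801 μs.
12 queued → 477.612 μs.
Queuing delay = 478 μs.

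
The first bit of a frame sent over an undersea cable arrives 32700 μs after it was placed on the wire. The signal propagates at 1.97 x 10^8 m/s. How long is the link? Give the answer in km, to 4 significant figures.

d = s × t_prop = 197000000 × 0.0327 = 6442 km.

6442 km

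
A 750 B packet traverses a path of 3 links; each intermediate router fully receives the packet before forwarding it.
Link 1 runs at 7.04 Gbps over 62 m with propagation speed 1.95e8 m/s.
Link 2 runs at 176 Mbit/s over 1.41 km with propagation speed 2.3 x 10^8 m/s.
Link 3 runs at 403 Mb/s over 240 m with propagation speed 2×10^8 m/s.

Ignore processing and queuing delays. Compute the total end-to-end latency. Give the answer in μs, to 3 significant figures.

57.5 μs

L = 750 × 8 = 6000 bits.
Transmission delays (L/R per hop): 0.852273, 34.0909, 14.8883 μs; sum = 49.8315 μs.
Propagation delays (d/s per hop): 0.317949, 6.13043, 1.2 μs; sum = 7.64838 μs.
End-to-end = 57.5 μs.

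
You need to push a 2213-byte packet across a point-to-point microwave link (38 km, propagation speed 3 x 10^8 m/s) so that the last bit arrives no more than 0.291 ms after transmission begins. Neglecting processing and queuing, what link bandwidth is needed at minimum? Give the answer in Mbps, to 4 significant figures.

107.7 Mbps

L = 17704 bits.
Propagation delay = 38000 / 300000000 = 0.126667 ms.
Transmission budget = 0.291 − 0.126667 = 0.164333 ms.
R ≥ L / t_tx = 17704 bits / 0.000164333 s = 107.7 Mbps.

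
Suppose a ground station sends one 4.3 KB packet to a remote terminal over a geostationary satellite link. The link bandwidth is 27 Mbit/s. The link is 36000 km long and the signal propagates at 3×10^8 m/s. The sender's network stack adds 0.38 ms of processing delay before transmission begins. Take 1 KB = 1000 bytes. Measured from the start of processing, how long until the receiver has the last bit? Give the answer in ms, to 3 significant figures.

L = 34400 bits.
Transmission delay = L/R = 34400 / 27000000 = 1.27407 ms.
Propagation delay = d/s = 36000000 m / 300000000 m/s = 120 ms.
Plus processing delay 0.38 ms = 0.38 ms.
Total = 122 ms.

122 ms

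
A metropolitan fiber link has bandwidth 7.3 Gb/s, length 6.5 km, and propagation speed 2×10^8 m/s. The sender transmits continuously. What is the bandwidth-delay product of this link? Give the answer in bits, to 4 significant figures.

237300 bits

Propagation delay = 6500 / 200000000 = 3.25e-05 s.
BDP = R × t_prop = 7300000000 × 3.25e-05 = 237250 bits.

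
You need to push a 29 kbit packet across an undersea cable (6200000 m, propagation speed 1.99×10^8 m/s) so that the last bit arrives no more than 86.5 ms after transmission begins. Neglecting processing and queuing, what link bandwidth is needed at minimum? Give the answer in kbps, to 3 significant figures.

Propagation delay = 6200000 / 199000000 = 31.1558 ms.
Transmission budget = 86.5 − 31.1558 = 55.3442 ms.
R ≥ L / t_tx = 29000 bits / 0.0553442 s = 524 kbps.

524 kbps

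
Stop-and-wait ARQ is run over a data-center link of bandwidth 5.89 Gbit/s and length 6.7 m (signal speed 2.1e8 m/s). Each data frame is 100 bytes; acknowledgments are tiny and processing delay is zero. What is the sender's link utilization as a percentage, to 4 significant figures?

t_tx = L/R = 800/5890000000 = 1.35823e-07 s.
t_prop = 6.7/210000000 = 3.19048e-08 s; RTT = 6.38095e-08 s.
Cycle = t_tx + RTT = 1.99633e-07 s.
Utilization = t_tx / cycle = 1.35823e-07/1.99633e-07 = 68.04 %.

68.04 %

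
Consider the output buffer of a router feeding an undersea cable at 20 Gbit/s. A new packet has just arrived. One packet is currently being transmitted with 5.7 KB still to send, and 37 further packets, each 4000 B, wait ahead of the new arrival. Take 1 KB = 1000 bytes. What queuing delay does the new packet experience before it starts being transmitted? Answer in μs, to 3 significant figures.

Each queued packet: L/R = 32000/20000000000 = 1.6 μs.
37 queued → 59.2 μs.
Plus remaining 45600 bits of current packet: 2.28 μs.
Queuing delay = 61.5 μs.

61.5 μs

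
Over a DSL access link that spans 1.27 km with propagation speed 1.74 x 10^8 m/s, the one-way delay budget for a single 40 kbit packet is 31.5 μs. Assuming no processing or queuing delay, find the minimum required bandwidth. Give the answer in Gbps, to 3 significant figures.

Propagation delay = 1270 / 174000000 = 7.29885 μs.
Transmission budget = 31.5 − 7.29885 = 24.2011 μs.
R ≥ L / t_tx = 40000 bits / 2.42011e-05 s = 1.65 Gbps.

1.65 Gbps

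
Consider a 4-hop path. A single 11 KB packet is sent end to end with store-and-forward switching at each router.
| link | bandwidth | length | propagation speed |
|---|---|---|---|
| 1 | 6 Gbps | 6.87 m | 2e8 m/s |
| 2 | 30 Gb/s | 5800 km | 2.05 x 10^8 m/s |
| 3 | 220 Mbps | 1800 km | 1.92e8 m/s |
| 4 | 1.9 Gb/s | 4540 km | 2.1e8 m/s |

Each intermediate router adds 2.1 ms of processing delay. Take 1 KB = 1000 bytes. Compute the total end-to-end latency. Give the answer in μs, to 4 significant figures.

66050 μs

L = 88000 bits.
Transmission delays (L/R per hop): 14.6667, 2.93333, 400, 46.3158 μs; sum = 463.916 μs.
Propagation delays (d/s per hop): 0.03435, 28292.7, 9375, 21619 μs; sum = 59286.8 μs.
Processing at 3 router(s): 3 × 2.1 ms = 6300 μs.
End-to-end = 66050 μs.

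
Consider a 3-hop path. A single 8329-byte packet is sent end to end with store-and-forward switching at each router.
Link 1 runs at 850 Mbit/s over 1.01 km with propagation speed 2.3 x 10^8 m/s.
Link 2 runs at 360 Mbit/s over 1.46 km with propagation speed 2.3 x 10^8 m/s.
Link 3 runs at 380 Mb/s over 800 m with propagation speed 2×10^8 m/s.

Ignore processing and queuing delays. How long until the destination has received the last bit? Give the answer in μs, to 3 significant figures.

454 μs

L = 8329 × 8 = 66632 bits.
Transmission delays (L/R per hop): 78.3906, 185.089, 175.347 μs; sum = 438.827 μs.
Propagation delays (d/s per hop): 4.3913, 6.34783, 4 μs; sum = 14.7391 μs.
End-to-end = 454 μs.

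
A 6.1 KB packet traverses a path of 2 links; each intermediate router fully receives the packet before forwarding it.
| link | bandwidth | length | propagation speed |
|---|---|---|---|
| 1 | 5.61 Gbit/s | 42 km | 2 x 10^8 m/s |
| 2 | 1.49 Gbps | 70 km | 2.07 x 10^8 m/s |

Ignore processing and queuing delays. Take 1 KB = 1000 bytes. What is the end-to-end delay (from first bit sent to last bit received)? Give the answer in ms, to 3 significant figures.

L = 48800 bits.
Transmission delays (L/R per hop): 0.00869875, 0.0327517 ms; sum = 0.0414504 ms.
Propagation delays (d/s per hop): 0.21, 0.338164 ms; sum = 0.548164 ms.
End-to-end = 0.590 ms.

0.590 ms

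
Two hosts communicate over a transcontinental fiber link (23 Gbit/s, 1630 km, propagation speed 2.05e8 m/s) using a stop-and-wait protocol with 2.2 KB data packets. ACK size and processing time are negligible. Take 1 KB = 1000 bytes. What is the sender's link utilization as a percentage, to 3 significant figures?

t_tx = L/R = 17600/23000000000 = 7.65217e-07 s.
t_prop = 1630000/2.05e+08 = 0.00795122 s; RTT = 0.0159024 s.
Cycle = t_tx + RTT = 0.0159032 s.
Utilization = t_tx / cycle = 7.65217e-07/0.0159032 = 0.00481 %.

0.00481 %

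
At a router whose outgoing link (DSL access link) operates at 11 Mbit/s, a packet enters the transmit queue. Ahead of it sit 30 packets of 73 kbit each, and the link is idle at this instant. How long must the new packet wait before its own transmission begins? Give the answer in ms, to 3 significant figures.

Each queued packet: L/R = 73000/11000000 = 6.63636 ms.
30 queued → 199.091 ms.
Queuing delay = 199 ms.

199 ms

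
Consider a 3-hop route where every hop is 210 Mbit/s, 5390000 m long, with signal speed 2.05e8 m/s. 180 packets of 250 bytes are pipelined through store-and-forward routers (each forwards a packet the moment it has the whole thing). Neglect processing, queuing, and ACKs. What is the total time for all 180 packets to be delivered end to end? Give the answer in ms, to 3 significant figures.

Per-hop transmission t_tx = L/R = 2000/210000000 = 0.00952381 ms.
Per-hop propagation t_prop = 5390000/2.05e+08 = 26.2927 ms.
Pipeline fill: first packet needs 3·t_tx to clear all hops; remaining 179 packets each add one t_tx.
Total = (3+180-1)·t_tx + 3·t_prop = 182·0.00952381 + 3·26.2927 = 80.6 ms.

80.6 ms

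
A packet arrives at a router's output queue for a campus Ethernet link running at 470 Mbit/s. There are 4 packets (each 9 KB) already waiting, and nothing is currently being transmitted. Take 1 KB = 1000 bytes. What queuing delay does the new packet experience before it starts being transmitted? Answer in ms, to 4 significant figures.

Each queued packet: L/R = 72000/470000000 = 0.153191 ms.
4 queued → 0.612766 ms.
Queuing delay = 0.6128 ms.

0.6128 ms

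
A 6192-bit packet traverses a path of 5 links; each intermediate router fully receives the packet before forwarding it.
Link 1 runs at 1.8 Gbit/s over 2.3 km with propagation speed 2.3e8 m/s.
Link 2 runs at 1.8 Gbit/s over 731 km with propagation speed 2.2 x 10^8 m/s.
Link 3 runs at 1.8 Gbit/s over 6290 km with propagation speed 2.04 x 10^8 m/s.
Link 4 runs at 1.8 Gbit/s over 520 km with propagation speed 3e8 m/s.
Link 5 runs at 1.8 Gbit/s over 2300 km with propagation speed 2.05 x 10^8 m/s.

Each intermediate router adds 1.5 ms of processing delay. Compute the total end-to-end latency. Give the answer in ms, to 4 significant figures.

Transmission delay per hop = L/R = 6192/1800000000 = 0.00344 ms; 5 hops → 0.0172 ms.
Propagation delays (d/s per hop): 0.01, 3.32273, 30.8333, 1.73333, 11.2195 ms; sum = 47.1189 ms.
Processing at 4 router(s): 4 × 1.5 ms = 6 ms.
End-to-end = 53.14 ms.

53.14 ms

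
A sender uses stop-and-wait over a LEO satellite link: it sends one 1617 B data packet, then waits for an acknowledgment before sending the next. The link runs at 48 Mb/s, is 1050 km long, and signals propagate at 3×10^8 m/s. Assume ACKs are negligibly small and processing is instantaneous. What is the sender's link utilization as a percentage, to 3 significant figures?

t_tx = L/R = 12936/48000000 = 0.0002695 s.
t_prop = 1050000/300000000 = 0.0035 s; RTT = 0.007 s.
Cycle = t_tx + RTT = 0.0072695 s.
Utilization = t_tx / cycle = 0.0002695/0.0072695 = 3.71 %.

3.71 %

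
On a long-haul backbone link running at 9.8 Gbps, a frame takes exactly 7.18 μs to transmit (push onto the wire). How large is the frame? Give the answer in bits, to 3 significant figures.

70400 bits

L = R × t_tx = 9800000000 b/s × 7.18e-06 s = 70364 bits.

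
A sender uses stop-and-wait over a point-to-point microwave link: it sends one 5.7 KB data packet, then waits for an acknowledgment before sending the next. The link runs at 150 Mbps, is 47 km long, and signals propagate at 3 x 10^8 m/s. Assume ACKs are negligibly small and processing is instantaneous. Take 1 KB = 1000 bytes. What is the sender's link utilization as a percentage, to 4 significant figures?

t_tx = L/R = 45600/150000000 = 0.000304 s.
t_prop = 47000/300000000 = 0.000156667 s; RTT = 0.000313333 s.
Cycle = t_tx + RTT = 0.000617333 s.
Utilization = t_tx / cycle = 0.000304/0.000617333 = 49.24 %.

49.24 %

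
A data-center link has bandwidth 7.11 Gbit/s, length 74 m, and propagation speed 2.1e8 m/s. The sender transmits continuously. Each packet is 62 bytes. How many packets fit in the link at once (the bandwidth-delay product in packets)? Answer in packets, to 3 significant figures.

Propagation delay = 74 / 210000000 = 3.52381e-07 s.
BDP = R × t_prop = 7110000000 × 3.52381e-07 = 2505.43 bits.
In packets of 496 bits: 5.05 packets.

5.05 packets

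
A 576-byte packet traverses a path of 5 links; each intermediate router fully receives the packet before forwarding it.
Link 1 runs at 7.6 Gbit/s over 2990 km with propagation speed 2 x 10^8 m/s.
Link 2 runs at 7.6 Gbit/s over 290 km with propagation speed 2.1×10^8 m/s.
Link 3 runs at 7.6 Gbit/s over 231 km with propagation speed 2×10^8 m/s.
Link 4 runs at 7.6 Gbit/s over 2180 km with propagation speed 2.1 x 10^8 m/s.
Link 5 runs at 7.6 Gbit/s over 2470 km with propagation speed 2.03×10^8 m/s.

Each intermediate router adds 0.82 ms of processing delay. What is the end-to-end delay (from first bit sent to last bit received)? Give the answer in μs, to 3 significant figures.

43300 μs

L = 576 × 8 = 4608 bits.
Transmission delay per hop = L/R = 4608/7600000000 = 0.606316 μs; 5 hops → 3.03158 μs.
Propagation delays (d/s per hop): 14950, 1380.95, 1155, 10381, 12167.5 μs; sum = 40034.4 μs.
Processing at 4 router(s): 4 × 0.82 ms = 3280 μs.
End-to-end = 43300 μs.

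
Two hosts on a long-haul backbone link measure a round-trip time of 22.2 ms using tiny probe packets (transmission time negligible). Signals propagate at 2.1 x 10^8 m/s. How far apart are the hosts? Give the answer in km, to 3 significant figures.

2330 km

One-way propagation = RTT/2 = 11.1 ms.
d = s × t = 210000000 × 0.0111 = 2330 km.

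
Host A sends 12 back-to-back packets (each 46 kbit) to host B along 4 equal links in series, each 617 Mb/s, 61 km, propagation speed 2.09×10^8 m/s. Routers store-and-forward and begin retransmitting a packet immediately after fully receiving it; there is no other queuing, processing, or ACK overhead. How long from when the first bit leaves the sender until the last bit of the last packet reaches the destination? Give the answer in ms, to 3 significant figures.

2.29 ms

Per-hop transmission t_tx = L/R = 46000/617000000 = 0.0745543 ms.
Per-hop propagation t_prop = 61000/209000000 = 0.291866 ms.
Pipeline fill: first packet needs 4·t_tx to clear all hops; remaining 11 packets each add one t_tx.
Total = (4+12-1)·t_tx + 4·t_prop = 15·0.0745543 + 4·0.291866 = 2.29 ms.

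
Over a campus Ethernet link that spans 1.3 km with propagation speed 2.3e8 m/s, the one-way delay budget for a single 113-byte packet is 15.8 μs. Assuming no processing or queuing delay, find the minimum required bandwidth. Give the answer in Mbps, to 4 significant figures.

89.08 Mbps

L = 904 bits.
Propagation delay = 1300 / 2.3e+08 = 5.65217 μs.
Transmission budget = 15.8 − 5.65217 = 10.1478 μs.
R ≥ L / t_tx = 904 bits / 1.01478e-05 s = 89.08 Mbps.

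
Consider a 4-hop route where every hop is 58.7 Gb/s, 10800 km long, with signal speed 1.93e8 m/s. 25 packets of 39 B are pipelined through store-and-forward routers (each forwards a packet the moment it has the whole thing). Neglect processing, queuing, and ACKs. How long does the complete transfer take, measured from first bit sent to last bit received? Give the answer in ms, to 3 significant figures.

Per-hop transmission t_tx = L/R = 312/58700000000 = 5.31516e-06 ms.
Per-hop propagation t_prop = 10800000/193000000 = 55.9585 ms.
Pipeline fill: first packet needs 4·t_tx to clear all hops; remaining 24 packets each add one t_tx.
Total = (4+25-1)·t_tx + 4·t_prop = 28·5.31516e-06 + 4·55.9585 = 224 ms.

224 ms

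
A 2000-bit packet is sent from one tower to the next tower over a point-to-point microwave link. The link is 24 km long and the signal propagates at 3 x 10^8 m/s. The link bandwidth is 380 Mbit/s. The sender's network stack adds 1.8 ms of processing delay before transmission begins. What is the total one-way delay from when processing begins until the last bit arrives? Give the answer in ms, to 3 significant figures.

1.89 ms

Transmission delay = L/R = 2000 / 380000000 = 0.00526316 ms.
Propagation delay = d/s = 24000 m / 300000000 m/s = 0.08 ms.
Plus processing delay 1.8 ms = 1.8 ms.
Total = 1.89 ms.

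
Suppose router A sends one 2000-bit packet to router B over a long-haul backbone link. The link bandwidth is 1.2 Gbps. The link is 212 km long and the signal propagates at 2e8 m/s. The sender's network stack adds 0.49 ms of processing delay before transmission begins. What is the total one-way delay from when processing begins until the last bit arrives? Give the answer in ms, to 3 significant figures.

1.55 ms

Transmission delay = L/R = 2000 / 1200000000 = 0.00166667 ms.
Propagation delay = d/s = 212000 m / 200000000 m/s = 1.06 ms.
Plus processing delay 0.49 ms = 0.49 ms.
Total = 1.55 ms.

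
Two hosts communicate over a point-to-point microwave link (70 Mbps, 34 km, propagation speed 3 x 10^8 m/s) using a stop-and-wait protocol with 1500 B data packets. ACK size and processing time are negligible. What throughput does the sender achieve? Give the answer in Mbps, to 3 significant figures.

t_tx = L/R = 12000/70000000 = 0.000171429 s.
t_prop = 34000/300000000 = 0.000113333 s; RTT = 0.000226667 s.
Cycle = t_tx + RTT = 0.000398095 s.
Throughput = L / cycle = 12000 / 0.000398095 = 30.1 Mbps.

30.1 Mbps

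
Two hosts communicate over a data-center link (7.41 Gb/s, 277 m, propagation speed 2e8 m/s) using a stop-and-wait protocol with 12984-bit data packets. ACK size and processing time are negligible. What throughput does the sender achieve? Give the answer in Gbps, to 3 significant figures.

t_tx = L/R = 12984/7410000000 = 1.75223e-06 s.
t_prop = 277/200000000 = 1.385e-06 s; RTT = 2.77e-06 s.
Cycle = t_tx + RTT = 4.52223e-06 s.
Throughput = L / cycle = 12984 / 4.52223e-06 = 2.87 Gbps.

2.87 Gbps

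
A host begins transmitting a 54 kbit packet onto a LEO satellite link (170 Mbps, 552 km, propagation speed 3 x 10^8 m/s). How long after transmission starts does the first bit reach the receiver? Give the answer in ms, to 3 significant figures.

1.84 ms

First bit experiences only propagation delay: d/s = 552000/300000000 = 1.84 ms.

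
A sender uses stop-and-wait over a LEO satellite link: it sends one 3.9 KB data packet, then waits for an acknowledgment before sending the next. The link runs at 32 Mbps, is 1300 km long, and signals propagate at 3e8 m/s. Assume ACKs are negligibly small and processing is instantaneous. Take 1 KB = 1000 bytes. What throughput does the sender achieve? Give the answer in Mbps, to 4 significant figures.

3.236 Mbps

t_tx = L/R = 31200/32000000 = 0.000975 s.
t_prop = 1300000/300000000 = 0.00433333 s; RTT = 0.00866667 s.
Cycle = t_tx + RTT = 0.00964167 s.
Throughput = L / cycle = 31200 / 0.00964167 = 3.236 Mbps.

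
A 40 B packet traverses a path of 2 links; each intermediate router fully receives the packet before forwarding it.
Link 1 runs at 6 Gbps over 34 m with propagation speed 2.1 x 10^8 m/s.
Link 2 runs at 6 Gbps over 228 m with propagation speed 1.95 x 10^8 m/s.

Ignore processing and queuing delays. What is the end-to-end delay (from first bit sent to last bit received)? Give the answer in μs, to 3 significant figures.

L = 40 × 8 = 320 bits.
Transmission delay per hop = L/R = 320/6000000000 = 0.0533333 μs; 2 hops → 0.106667 μs.
Propagation delays (d/s per hop): 0.161905, 1.16923 μs; sum = 1.33114 μs.
End-to-end = 1.44 μs.

1.44 μs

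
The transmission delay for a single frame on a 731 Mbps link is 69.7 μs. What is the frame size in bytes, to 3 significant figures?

6370 bytes

L = R × t_tx = 731000000 b/s × 6.97e-05 s = 50950.7 bits.
In bytes: 50950.7 / 8 = 6370 bytes.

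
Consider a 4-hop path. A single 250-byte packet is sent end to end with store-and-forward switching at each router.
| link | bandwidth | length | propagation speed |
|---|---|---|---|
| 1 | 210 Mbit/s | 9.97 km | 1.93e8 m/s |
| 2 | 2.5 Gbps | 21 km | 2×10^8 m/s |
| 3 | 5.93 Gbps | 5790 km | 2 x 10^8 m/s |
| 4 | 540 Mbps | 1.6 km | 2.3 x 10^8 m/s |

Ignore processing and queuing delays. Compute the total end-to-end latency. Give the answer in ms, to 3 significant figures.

L = 250 × 8 = 2000 bits.
Transmission delays (L/R per hop): 0.00952381, 0.0008, 0.000337268, 0.0037037 ms; sum = 0.0143648 ms.
Propagation delays (d/s per hop): 0.051658, 0.105, 28.95, 0.00695652 ms; sum = 29.1136 ms.
End-to-end = 29.1 ms.

29.1 ms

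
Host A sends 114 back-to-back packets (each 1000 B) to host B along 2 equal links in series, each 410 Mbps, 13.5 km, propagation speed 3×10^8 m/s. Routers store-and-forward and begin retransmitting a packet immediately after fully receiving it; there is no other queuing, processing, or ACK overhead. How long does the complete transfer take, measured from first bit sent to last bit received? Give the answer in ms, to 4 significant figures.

2.334 ms

Per-hop transmission t_tx = L/R = 8000/410000000 = 0.0195122 ms.
Per-hop propagation t_prop = 13500/300000000 = 0.045 ms.
Pipeline fill: first packet needs 2·t_tx to clear all hops; remaining 113 packets each add one t_tx.
Total = (2+114-1)·t_tx + 2·t_prop = 115·0.0195122 + 2·0.045 = 2.334 ms.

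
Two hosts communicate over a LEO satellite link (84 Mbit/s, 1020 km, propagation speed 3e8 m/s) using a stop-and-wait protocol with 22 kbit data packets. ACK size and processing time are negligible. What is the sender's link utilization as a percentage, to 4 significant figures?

t_tx = L/R = 22000/84000000 = 0.000261905 s.
t_prop = 1020000/300000000 = 0.0034 s; RTT = 0.0068 s.
Cycle = t_tx + RTT = 0.0070619 s.
Utilization = t_tx / cycle = 0.000261905/0.0070619 = 3.709 %.

3.709 %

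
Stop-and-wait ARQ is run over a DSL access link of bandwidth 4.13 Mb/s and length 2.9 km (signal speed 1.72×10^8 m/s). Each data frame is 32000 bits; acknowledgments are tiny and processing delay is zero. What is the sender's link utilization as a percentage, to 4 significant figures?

t_tx = L/R = 32000/4130000 = 0.00774818 s.
t_prop = 2900/172000000 = 1.68605e-05 s; RTT = 3.37209e-05 s.
Cycle = t_tx + RTT = 0.0077819 s.
Utilization = t_tx / cycle = 0.00774818/0.0077819 = 99.57 %.

99.57 %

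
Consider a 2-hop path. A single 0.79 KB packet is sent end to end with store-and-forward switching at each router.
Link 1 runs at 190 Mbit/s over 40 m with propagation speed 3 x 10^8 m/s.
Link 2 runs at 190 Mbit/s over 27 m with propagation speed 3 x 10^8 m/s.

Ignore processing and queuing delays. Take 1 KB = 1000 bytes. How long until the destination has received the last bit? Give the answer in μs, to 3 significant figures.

66.7 μs

L = 6320 bits.
Transmission delay per hop = L/R = 6320/190000000 = 33.2632 μs; 2 hops → 66.5263 μs.
Propagation delays (d/s per hop): 0.133333, 0.09 μs; sum = 0.223333 μs.
End-to-end = 66.7 μs.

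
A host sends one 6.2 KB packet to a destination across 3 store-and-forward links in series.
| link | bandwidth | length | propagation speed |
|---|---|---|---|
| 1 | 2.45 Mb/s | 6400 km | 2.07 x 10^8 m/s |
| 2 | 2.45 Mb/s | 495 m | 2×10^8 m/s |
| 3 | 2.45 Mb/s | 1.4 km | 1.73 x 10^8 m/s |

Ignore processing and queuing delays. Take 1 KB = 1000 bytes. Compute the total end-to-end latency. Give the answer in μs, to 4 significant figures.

L = 49600 bits.
Transmission delay per hop = L/R = 49600/2450000 = 20244.9 μs; 3 hops → 60734.7 μs.
Propagation delays (d/s per hop): 30917.9, 2.475, 8.09249 μs; sum = 30928.4 μs.
End-to-end = 91660 μs.

91660 μs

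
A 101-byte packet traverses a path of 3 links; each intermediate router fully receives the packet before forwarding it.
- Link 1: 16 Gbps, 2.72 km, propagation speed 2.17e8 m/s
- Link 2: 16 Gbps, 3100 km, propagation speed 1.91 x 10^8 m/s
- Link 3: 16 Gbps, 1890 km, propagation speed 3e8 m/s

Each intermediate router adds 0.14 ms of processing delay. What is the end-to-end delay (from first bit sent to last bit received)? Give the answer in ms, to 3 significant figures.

L = 101 × 8 = 808 bits.
Transmission delay per hop = L/R = 808/16000000000 = 5.05e-05 ms; 3 hops → 0.0001515 ms.
Propagation delays (d/s per hop): 0.0125346, 16.2304, 6.3 ms; sum = 22.5429 ms.
Processing at 2 router(s): 2 × 0.14 ms = 0.28 ms.
End-to-end = 22.8 ms.

22.8 ms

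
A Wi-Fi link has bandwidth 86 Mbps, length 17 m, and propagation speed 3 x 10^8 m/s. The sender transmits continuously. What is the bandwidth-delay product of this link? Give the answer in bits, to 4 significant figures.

Propagation delay = 17 / 300000000 = 5.66667e-08 s.
BDP = R × t_prop = 86000000 × 5.66667e-08 = 4.87333 bits.

4.873 bits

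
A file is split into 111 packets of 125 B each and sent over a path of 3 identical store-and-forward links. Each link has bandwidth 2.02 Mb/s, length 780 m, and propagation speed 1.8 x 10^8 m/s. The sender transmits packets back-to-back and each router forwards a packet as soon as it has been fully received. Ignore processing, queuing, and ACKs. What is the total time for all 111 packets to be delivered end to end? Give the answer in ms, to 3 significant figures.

56.0 ms

Per-hop transmission t_tx = L/R = 1000/2020000 = 0.49505 ms.
Per-hop propagation t_prop = 780/180000000 = 0.00433333 ms.
Pipeline fill: first packet needs 3·t_tx to clear all hops; remaining 110 packets each add one t_tx.
Total = (3+111-1)·t_tx + 3·t_prop = 113·0.49505 + 3·0.00433333 = 56.0 ms.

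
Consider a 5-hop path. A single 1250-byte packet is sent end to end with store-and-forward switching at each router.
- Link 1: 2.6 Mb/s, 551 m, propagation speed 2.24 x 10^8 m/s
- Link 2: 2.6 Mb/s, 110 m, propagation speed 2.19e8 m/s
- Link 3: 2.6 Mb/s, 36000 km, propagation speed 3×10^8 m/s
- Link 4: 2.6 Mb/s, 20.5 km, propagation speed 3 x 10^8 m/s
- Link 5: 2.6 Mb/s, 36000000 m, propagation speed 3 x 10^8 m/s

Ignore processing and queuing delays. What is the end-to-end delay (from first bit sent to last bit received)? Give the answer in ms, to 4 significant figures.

L = 1250 × 8 = 10000 bits.
Transmission delay per hop = L/R = 10000/2600000 = 3.84615 ms; 5 hops → 19.2308 ms.
Propagation delays (d/s per hop): 0.00245982, 0.000502283, 120, 0.0683333, 120 ms; sum = 240.071 ms.
End-to-end = 259.3 ms.

259.3 ms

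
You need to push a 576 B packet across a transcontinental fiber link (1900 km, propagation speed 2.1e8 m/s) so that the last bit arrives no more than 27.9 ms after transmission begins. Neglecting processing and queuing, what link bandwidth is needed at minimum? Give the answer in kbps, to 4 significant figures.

244.4 kbps

L = 4608 bits.
Propagation delay = 1900000 / 210000000 = 9.04762 ms.
Transmission budget = 27.9 − 9.04762 = 18.8524 ms.
R ≥ L / t_tx = 4608 bits / 0.0188524 s = 244.4 kbps.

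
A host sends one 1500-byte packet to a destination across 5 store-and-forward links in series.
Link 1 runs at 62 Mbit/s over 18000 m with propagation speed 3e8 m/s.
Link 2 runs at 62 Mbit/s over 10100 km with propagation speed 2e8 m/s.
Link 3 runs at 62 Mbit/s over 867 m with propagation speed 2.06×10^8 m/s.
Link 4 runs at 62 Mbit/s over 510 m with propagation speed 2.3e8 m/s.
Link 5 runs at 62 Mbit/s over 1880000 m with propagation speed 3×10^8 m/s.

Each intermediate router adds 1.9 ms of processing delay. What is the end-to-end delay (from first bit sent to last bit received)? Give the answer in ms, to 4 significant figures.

65.40 ms

L = 1500 × 8 = 12000 bits.
Transmission delay per hop = L/R = 12000/62000000 = 0.193548 ms; 5 hops → 0.967742 ms.
Propagation delays (d/s per hop): 0.06, 50.5, 0.00420874, 0.00221739, 6.26667 ms; sum = 56.8331 ms.
Processing at 4 router(s): 4 × 1.9 ms = 7.6 ms.
End-to-end = 65.40 ms.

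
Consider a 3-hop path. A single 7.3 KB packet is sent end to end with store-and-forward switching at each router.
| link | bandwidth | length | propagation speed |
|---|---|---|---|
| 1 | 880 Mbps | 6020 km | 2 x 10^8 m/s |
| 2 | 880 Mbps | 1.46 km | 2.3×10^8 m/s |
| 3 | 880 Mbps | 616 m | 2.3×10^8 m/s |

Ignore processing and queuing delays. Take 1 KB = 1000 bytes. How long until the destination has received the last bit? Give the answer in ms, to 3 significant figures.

30.3 ms

L = 58400 bits.
Transmission delay per hop = L/R = 58400/880000000 = 0.0663636 ms; 3 hops → 0.199091 ms.
Propagation delays (d/s per hop): 30.1, 0.00634783, 0.00267826 ms; sum = 30.109 ms.
End-to-end = 30.3 ms.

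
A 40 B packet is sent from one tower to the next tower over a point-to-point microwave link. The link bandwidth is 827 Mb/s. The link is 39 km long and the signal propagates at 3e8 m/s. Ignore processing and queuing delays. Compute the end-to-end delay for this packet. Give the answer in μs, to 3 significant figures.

130 μs

L = 40 × 8 = 320 bits.
Transmission delay = L/R = 320 / 827000000 = 0.386941 μs.
Propagation delay = d/s = 39000 m / 300000000 m/s = 130 μs.
Total = 130 μs.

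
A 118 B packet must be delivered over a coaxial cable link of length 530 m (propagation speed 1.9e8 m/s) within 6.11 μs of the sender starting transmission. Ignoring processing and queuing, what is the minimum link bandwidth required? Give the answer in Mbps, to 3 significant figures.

L = 944 bits.
Propagation delay = 530 / 190000000 = 2.78947 μs.
Transmission budget = 6.11 − 2.78947 = 3.32053 μs.
R ≥ L / t_tx = 944 bits / 3.32053e-06 s = 284 Mbps.

284 Mbps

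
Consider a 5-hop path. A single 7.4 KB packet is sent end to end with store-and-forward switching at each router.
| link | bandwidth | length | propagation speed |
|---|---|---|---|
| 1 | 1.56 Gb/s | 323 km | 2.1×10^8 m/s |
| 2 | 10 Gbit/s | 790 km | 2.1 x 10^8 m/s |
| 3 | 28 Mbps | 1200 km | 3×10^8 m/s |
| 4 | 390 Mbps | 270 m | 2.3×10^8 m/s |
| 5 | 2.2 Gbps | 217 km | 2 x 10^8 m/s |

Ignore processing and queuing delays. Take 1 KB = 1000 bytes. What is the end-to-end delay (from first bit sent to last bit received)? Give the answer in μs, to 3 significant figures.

12700 μs

L = 59200 bits.
Transmission delays (L/R per hop): 37.9487, 5.92, 2114.29, 151.795, 26.9091 μs; sum = 2336.86 μs.
Propagation delays (d/s per hop): 1538.1, 3761.9, 4000, 1.17391, 1085 μs; sum = 10386.2 μs.
End-to-end = 12700 μs.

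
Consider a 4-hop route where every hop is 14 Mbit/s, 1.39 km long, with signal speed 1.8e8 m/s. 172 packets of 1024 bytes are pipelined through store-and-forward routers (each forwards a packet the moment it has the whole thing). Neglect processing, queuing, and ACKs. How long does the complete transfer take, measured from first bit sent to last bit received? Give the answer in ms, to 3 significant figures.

102 ms

Per-hop transmission t_tx = L/R = 8192/14000000 = 0.585143 ms.
Per-hop propagation t_prop = 1390/180000000 = 0.00772222 ms.
Pipeline fill: first packet needs 4·t_tx to clear all hops; remaining 171 packets each add one t_tx.
Total = (4+172-1)·t_tx + 4·t_prop = 175·0.585143 + 4·0.00772222 = 102 ms.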